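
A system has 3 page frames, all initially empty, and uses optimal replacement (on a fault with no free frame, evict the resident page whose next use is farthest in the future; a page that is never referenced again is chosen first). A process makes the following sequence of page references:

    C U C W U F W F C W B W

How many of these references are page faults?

5

C: fault, frames [C]
U: fault, frames [C, U]
C: hit
W: fault, frames [C, U, W]
U: hit
F: fault, evict U, frames [C, W, F]
W: hit
F: hit
C: hit
W: hit
B: fault, evict F, frames [C, W, B]
W: hit
Page faults: 5.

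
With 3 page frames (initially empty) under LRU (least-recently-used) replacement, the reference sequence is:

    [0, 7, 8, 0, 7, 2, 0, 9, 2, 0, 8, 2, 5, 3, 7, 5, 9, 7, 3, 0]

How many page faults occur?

0 → fault, frames {0}
7 → fault, frames {0,7}
8 → fault, frames {0,7,8}
0 → hit
7 → hit
2 → fault, evict 8, frames {0,7,2}
0 → hit
9 → fault, evict 7, frames {2,0,9}
2 → hit
0 → hit
8 → fault, evict 9, frames {2,0,8}
2 → hit
5 → fault, evict 0, frames {8,2,5}
3 → fault, evict 8, frames {2,5,3}
7 → fault, evict 2, frames {5,3,7}
5 → hit
9 → fault, evict 3, frames {7,5,9}
7 → hit
3 → fault, evict 5, frames {9,7,3}
0 → fault, evict 9, frames {7,3,0}
Page faults: 12.

12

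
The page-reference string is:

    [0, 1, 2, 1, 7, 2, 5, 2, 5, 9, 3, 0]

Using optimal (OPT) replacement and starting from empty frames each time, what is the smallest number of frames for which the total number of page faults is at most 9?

2

f=1: 12 faults
f=2: 8 faults
f=3: 7 faults
f=4: 7 faults
f=5: 7 faults
f=6: 7 faults
f=7: 7 faults
Smallest f with faults ≤ 9 is 2.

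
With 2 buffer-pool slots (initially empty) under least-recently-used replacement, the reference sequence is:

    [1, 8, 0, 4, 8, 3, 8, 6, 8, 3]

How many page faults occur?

1 → miss, frames {1}
8 → miss, frames {1,8}
0 → miss, evict 1, frames {8,0}
4 → miss, evict 8, frames {0,4}
8 → miss, evict 0, frames {4,8}
3 → miss, evict 4, frames {8,3}
8 → hit
6 → miss, evict 3, frames {8,6}
8 → hit
3 → miss, evict 6, frames {8,3}
Page faults: 8.

8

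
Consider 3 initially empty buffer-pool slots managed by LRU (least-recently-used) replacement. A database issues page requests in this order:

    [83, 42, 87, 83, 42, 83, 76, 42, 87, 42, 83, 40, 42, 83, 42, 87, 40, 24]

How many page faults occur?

10

83: miss, frames {83}
42: miss, frames {83,42}
87: miss, frames {83,42,87}
83: hit
42: hit
83: hit
76: miss, evict 87, frames {42,83,76}
42: hit
87: miss, evict 83, frames {76,42,87}
42: hit
83: miss, evict 76, frames {87,42,83}
40: miss, evict 87, frames {42,83,40}
42: hit
83: hit
42: hit
87: miss, evict 40, frames {83,42,87}
40: miss, evict 83, frames {42,87,40}
24: miss, evict 42, frames {87,40,24}
Page faults: 10.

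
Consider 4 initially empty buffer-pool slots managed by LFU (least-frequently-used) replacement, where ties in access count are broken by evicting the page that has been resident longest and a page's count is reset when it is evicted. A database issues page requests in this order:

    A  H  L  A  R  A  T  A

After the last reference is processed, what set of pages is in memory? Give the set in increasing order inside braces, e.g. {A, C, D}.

A → fault, frames {A}
H → fault, frames {A,H}
L → fault, frames {A,H,L}
A → hit
R → fault, frames {A,H,L,R}
A → hit
T → fault, evict H, frames {A,L,R,T}
A → hit

{A, L, R, T}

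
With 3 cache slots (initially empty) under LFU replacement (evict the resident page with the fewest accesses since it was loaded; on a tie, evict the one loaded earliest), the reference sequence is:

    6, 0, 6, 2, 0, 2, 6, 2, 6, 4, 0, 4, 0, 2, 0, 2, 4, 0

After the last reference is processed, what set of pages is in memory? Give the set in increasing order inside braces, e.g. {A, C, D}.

6: miss, frames [6]
0: miss, frames [6, 0]
6: hit
2: miss, frames [6, 0, 2]
0: hit
2: hit
6: hit
2: hit
6: hit
4: miss, evict 0, frames [6, 2, 4]
0: miss, evict 4, frames [6, 2, 0]
4: miss, evict 0, frames [6, 2, 4]
0: miss, evict 4, frames [6, 2, 0]
2: hit
0: hit
2: hit
4: miss, evict 0, frames [6, 2, 4]
0: miss, evict 4, frames [6, 2, 0]

{0, 2, 6}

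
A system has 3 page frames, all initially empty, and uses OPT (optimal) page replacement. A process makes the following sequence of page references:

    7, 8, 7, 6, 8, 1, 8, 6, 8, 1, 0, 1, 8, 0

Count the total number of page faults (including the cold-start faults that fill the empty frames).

5

7: fault, frames (7)
8: fault, frames (7 8)
7: hit
6: fault, frames (7 8 6)
8: hit
1: fault, evict 7, frames (8 6 1)
8: hit
6: hit
8: hit
1: hit
0: fault, evict 6, frames (8 1 0)
1: hit
8: hit
0: hit
Page faults: 5.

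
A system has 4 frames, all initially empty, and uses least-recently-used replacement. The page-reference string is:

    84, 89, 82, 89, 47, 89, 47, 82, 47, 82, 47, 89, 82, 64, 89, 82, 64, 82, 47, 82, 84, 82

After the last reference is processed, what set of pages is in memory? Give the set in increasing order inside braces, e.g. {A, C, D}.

84: fault, frames [84]
89: fault, frames [84, 89]
82: fault, frames [84, 89, 82]
89: hit
47: fault, frames [84, 82, 89, 47]
89: hit
47: hit
82: hit
47: hit
82: hit
47: hit
89: hit
82: hit
64: fault, evict 84, frames [47, 89, 82, 64]
89: hit
82: hit
64: hit
82: hit
47: hit
82: hit
84: fault, evict 89, frames [64, 47, 82, 84]
82: hit

{47, 64, 82, 84}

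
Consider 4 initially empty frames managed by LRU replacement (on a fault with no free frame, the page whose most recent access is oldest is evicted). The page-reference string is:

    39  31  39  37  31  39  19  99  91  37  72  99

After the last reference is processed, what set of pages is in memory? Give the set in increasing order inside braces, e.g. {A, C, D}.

{37, 72, 91, 99}

39: miss, frames (39)
31: miss, frames (39 31)
39: hit
37: miss, frames (31 39 37)
31: hit
39: hit
19: miss, frames (37 31 39 19)
99: miss, evict 37, frames (31 39 19 99)
91: miss, evict 31, frames (39 19 99 91)
37: miss, evict 39, frames (19 99 91 37)
72: miss, evict 19, frames (99 91 37 72)
99: hit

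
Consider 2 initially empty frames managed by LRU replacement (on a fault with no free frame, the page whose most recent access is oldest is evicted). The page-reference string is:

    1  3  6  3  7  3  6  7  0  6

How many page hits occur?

2

1 -> miss, frames {1}
3 -> miss, frames {1,3}
6 -> miss, evict 1, frames {3,6}
3 -> hit
7 -> miss, evict 6, frames {3,7}
3 -> hit
6 -> miss, evict 7, frames {3,6}
7 -> miss, evict 3, frames {6,7}
0 -> miss, evict 6, frames {7,0}
6 -> miss, evict 7, frames {0,6}
Hits: 2.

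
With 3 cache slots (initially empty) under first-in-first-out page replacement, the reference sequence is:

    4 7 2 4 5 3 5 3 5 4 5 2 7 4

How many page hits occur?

4: miss, frames [4]
7: miss, frames [4, 7]
2: miss, frames [4, 7, 2]
4: hit
5: miss, evict 4, frames [7, 2, 5]
3: miss, evict 7, frames [2, 5, 3]
5: hit
3: hit
5: hit
4: miss, evict 2, frames [5, 3, 4]
5: hit
2: miss, evict 5, frames [3, 4, 2]
7: miss, evict 3, frames [4, 2, 7]
4: hit
Hits: 6.

6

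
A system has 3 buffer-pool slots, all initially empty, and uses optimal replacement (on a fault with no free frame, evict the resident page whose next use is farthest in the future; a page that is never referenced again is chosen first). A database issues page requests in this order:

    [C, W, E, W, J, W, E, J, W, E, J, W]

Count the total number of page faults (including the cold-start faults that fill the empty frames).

C → miss, frames {C}
W → miss, frames {C,W}
E → miss, frames {C,W,E}
W → hit
J → miss, evict C, frames {W,E,J}
W → hit
E → hit
J → hit
W → hit
E → hit
J → hit
W → hit
Page faults: 4.

4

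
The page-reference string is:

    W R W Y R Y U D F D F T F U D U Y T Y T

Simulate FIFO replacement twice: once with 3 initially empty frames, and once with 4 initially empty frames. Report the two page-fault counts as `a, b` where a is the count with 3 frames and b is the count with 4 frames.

3 frames: F F . F . . F F F . . F . F F . F F . . → 11 faults.
4 frames: F F . F . . F F F . . F . . . . F . . . → 8 faults.
8 < 11: adding a frame reduced faults, as is typical.

11, 8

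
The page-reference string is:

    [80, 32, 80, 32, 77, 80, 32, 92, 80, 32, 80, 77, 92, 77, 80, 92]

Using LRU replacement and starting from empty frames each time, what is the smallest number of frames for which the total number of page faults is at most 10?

3

f=1: 16 faults
f=2: 12 faults
f=3: 6 faults
f=4: 4 faults
Smallest f with faults ≤ 10 is 3.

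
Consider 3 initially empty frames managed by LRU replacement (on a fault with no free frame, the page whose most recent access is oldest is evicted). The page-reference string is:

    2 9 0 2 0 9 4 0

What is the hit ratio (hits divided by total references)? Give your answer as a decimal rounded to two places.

0.50

2: fault, frames {2}
9: fault, frames {2,9}
0: fault, frames {2,9,0}
2: hit
0: hit
9: hit
4: fault, evict 2, frames {0,9,4}
0: hit
Hits: 4 of 8 references → 4/8 = 0.5000.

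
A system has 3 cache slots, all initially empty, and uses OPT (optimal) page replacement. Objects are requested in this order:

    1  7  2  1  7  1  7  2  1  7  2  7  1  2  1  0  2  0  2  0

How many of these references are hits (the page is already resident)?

16

1: miss, frames (1)
7: miss, frames (1 7)
2: miss, frames (1 7 2)
1: hit
7: hit
1: hit
7: hit
2: hit
1: hit
7: hit
2: hit
7: hit
1: hit
2: hit
1: hit
0: miss, evict 7, frames (1 2 0)
2: hit
0: hit
2: hit
0: hit
Hits: 16.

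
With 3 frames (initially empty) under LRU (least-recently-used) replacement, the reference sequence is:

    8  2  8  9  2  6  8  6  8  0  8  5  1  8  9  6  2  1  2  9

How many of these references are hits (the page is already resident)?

7

8 → fault, frames {8}
2 → fault, frames {8,2}
8 → hit
9 → fault, frames {2,8,9}
2 → hit
6 → fault, evict 8, frames {9,2,6}
8 → fault, evict 9, frames {2,6,8}
6 → hit
8 → hit
0 → fault, evict 2, frames {6,8,0}
8 → hit
5 → fault, evict 6, frames {0,8,5}
1 → fault, evict 0, frames {8,5,1}
8 → hit
9 → fault, evict 5, frames {1,8,9}
6 → fault, evict 1, frames {8,9,6}
2 → fault, evict 8, frames {9,6,2}
1 → fault, evict 9, frames {6,2,1}
2 → hit
9 → fault, evict 6, frames {1,2,9}
Hits: 7.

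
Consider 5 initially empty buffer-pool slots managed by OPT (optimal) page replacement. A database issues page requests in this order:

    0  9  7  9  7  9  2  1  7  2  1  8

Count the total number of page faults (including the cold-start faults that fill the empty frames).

6

0 -> miss, frames (0)
9 -> miss, frames (0 9)
7 -> miss, frames (0 9 7)
9 -> hit
7 -> hit
9 -> hit
2 -> miss, frames (0 9 7 2)
1 -> miss, frames (0 9 7 2 1)
7 -> hit
2 -> hit
1 -> hit
8 -> miss, evict 1, frames (0 9 7 2 8)
Page faults: 6.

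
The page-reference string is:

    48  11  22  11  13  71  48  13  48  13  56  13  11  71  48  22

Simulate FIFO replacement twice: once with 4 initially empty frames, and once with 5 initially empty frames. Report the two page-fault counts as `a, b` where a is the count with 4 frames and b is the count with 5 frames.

4 frames: F F F . F F F . . . F . F . . F → 9 faults.
5 frames: F F F . F F . . . . F . . . F . → 7 faults.
7 < 9: adding a frame reduced faults, as is typical.

9, 7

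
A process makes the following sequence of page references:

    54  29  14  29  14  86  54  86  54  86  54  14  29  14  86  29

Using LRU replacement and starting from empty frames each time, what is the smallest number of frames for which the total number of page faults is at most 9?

f=1: 16 faults
f=2: 9 faults
f=3: 7 faults
f=4: 4 faults
Smallest f with faults ≤ 9 is 2.

2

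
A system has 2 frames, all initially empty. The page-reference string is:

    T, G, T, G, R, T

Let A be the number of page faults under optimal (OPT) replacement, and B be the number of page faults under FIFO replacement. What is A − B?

Under OPT: F F . . F . → 3 faults.
Under FIFO: F F . . F F → 4 faults.
A − B = 3 − 4 = -1.

-1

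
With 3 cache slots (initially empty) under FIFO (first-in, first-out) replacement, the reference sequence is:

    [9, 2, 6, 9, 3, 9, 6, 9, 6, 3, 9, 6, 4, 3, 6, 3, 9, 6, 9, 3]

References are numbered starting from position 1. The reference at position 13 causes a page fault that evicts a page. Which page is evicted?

pos 1: 9 → fault, frames (9)
pos 2: 2 → fault, frames (9 2)
pos 3: 6 → fault, frames (9 2 6)
pos 4: 9 → hit
pos 5: 3 → fault, evict 9, frames (2 6 3)
pos 6: 9 → fault, evict 2, frames (6 3 9)
pos 7: 6 → hit
pos 8: 9 → hit
pos 9: 6 → hit
pos 10: 3 → hit
pos 11: 9 → hit
pos 12: 6 → hit
pos 13: 4 → fault, evict 6, frames (3 9 4)
At position 13, page 6 is evicted.

6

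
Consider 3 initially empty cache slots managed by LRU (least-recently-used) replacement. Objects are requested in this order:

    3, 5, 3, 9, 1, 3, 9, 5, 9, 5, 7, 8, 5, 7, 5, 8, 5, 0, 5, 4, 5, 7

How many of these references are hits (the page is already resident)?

3 → miss, frames {3}
5 → miss, frames {3,5}
3 → hit
9 → miss, frames {5,3,9}
1 → miss, evict 5, frames {3,9,1}
3 → hit
9 → hit
5 → miss, evict 1, frames {3,9,5}
9 → hit
5 → hit
7 → miss, evict 3, frames {9,5,7}
8 → miss, evict 9, frames {5,7,8}
5 → hit
7 → hit
5 → hit
8 → hit
5 → hit
0 → miss, evict 7, frames {8,5,0}
5 → hit
4 → miss, evict 8, frames {0,5,4}
5 → hit
7 → miss, evict 0, frames {4,5,7}
Hits: 12.

12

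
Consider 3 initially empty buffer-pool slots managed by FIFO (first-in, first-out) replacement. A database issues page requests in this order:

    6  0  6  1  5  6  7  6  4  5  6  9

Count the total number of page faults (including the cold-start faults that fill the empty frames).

6 → fault, frames [6]
0 → fault, frames [6, 0]
6 → hit
1 → fault, frames [6, 0, 1]
5 → fault, evict 6, frames [0, 1, 5]
6 → fault, evict 0, frames [1, 5, 6]
7 → fault, evict 1, frames [5, 6, 7]
6 → hit
4 → fault, evict 5, frames [6, 7, 4]
5 → fault, evict 6, frames [7, 4, 5]
6 → fault, evict 7, frames [4, 5, 6]
9 → fault, evict 4, frames [5, 6, 9]
Page faults: 10.

10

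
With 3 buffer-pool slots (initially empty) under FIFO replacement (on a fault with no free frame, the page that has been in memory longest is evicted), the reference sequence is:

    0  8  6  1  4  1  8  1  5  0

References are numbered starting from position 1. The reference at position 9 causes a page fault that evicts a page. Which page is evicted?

pos 1: 0 -> fault, frames {0}
pos 2: 8 -> fault, frames {0,8}
pos 3: 6 -> fault, frames {0,8,6}
pos 4: 1 -> fault, evict 0, frames {8,6,1}
pos 5: 4 -> fault, evict 8, frames {6,1,4}
pos 6: 1 -> hit
pos 7: 8 -> fault, evict 6, frames {1,4,8}
pos 8: 1 -> hit
pos 9: 5 -> fault, evict 1, frames {4,8,5}
At position 9, page 1 is evicted.

1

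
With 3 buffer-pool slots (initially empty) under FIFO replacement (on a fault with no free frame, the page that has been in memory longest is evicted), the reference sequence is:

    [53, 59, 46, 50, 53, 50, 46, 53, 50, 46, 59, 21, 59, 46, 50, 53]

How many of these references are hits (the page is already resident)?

6

53 → miss, frames [53]
59 → miss, frames [53, 59]
46 → miss, frames [53, 59, 46]
50 → miss, evict 53, frames [59, 46, 50]
53 → miss, evict 59, frames [46, 50, 53]
50 → hit
46 → hit
53 → hit
50 → hit
46 → hit
59 → miss, evict 46, frames [50, 53, 59]
21 → miss, evict 50, frames [53, 59, 21]
59 → hit
46 → miss, evict 53, frames [59, 21, 46]
50 → miss, evict 59, frames [21, 46, 50]
53 → miss, evict 21, frames [46, 50, 53]
Hits: 6.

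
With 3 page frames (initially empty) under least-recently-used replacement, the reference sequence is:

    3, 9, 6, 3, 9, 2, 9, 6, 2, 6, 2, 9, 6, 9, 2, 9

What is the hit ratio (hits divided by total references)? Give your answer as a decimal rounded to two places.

0.69

3 → miss, frames {3}
9 → miss, frames {3,9}
6 → miss, frames {3,9,6}
3 → hit
9 → hit
2 → miss, evict 6, frames {3,9,2}
9 → hit
6 → miss, evict 3, frames {2,9,6}
2 → hit
6 → hit
2 → hit
9 → hit
6 → hit
9 → hit
2 → hit
9 → hit
Hits: 11 of 16 references → 11/16 = 0.6875.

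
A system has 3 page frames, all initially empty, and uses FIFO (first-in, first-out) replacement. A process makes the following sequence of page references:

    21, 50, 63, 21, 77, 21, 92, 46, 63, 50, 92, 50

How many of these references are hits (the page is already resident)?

21: miss, frames [21]
50: miss, frames [21, 50]
63: miss, frames [21, 50, 63]
21: hit
77: miss, evict 21, frames [50, 63, 77]
21: miss, evict 50, frames [63, 77, 21]
92: miss, evict 63, frames [77, 21, 92]
46: miss, evict 77, frames [21, 92, 46]
63: miss, evict 21, frames [92, 46, 63]
50: miss, evict 92, frames [46, 63, 50]
92: miss, evict 46, frames [63, 50, 92]
50: hit
Hits: 2.

2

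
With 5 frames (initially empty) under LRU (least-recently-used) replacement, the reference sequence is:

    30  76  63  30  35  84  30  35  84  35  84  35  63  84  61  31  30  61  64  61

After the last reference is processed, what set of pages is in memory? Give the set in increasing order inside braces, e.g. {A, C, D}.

30 → fault, frames (30)
76 → fault, frames (30 76)
63 → fault, frames (30 76 63)
30 → hit
35 → fault, frames (76 63 30 35)
84 → fault, frames (76 63 30 35 84)
30 → hit
35 → hit
84 → hit
35 → hit
84 → hit
35 → hit
63 → hit
84 → hit
61 → fault, evict 76, frames (30 35 63 84 61)
31 → fault, evict 30, frames (35 63 84 61 31)
30 → fault, evict 35, frames (63 84 61 31 30)
61 → hit
64 → fault, evict 63, frames (84 31 30 61 64)
61 → hit

{30, 31, 61, 64, 84}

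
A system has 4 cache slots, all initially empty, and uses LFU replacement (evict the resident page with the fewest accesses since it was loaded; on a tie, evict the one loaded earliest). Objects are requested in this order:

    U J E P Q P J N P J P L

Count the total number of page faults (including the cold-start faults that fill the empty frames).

7

U: miss, frames [U]
J: miss, frames [U, J]
E: miss, frames [U, J, E]
P: miss, frames [U, J, E, P]
Q: miss, evict U, frames [J, E, P, Q]
P: hit
J: hit
N: miss, evict E, frames [J, P, Q, N]
P: hit
J: hit
P: hit
L: miss, evict Q, frames [J, P, N, L]
Page faults: 7.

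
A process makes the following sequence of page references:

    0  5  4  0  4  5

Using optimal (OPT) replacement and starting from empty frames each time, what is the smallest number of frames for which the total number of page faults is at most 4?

f=1: 6 faults
f=2: 4 faults
f=3: 3 faults
Smallest f with faults ≤ 4 is 2.

2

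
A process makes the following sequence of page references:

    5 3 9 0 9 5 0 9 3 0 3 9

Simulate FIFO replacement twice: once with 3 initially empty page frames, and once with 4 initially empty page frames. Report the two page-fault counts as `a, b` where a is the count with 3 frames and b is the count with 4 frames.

3 frames: F F F F . F . . F . . F → 7 faults.
4 frames: F F F F . . . . . . . . → 4 faults.
4 < 7: adding a frame reduced faults, as is typical.

7, 4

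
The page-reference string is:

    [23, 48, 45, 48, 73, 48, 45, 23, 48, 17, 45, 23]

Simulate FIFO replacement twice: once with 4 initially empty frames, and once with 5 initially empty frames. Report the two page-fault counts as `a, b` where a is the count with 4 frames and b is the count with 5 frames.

4 frames: F F F . F . . . . F . F → 6 faults.
5 frames: F F F . F . . . . F . . → 5 faults.
5 < 6: adding a frame reduced faults, as is typical.

6, 5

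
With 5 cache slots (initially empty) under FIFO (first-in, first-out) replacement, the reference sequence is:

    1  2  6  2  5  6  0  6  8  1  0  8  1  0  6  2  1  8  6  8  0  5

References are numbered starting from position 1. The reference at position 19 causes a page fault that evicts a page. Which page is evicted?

5

pos 1: 1 → fault, frames (1)
pos 2: 2 → fault, frames (1 2)
pos 3: 6 → fault, frames (1 2 6)
pos 4: 2 → hit
pos 5: 5 → fault, frames (1 2 6 5)
pos 6: 6 → hit
pos 7: 0 → fault, frames (1 2 6 5 0)
pos 8: 6 → hit
pos 9: 8 → fault, evict 1, frames (2 6 5 0 8)
pos 10: 1 → fault, evict 2, frames (6 5 0 8 1)
pos 11: 0 → hit
pos 12: 8 → hit
pos 13: 1 → hit
pos 14: 0 → hit
pos 15: 6 → hit
pos 16: 2 → fault, evict 6, frames (5 0 8 1 2)
pos 17: 1 → hit
pos 18: 8 → hit
pos 19: 6 → fault, evict 5, frames (0 8 1 2 6)
At position 19, page 5 is evicted.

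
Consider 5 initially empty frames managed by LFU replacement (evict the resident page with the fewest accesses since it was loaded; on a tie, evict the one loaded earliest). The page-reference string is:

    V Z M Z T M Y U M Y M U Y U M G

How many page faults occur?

V: fault, frames [V]
Z: fault, frames [V, Z]
M: fault, frames [V, Z, M]
Z: hit
T: fault, frames [V, Z, M, T]
M: hit
Y: fault, frames [V, Z, M, T, Y]
U: fault, evict V, frames [Z, M, T, Y, U]
M: hit
Y: hit
M: hit
U: hit
Y: hit
U: hit
M: hit
G: fault, evict T, frames [Z, M, Y, U, G]
Page faults: 7.

7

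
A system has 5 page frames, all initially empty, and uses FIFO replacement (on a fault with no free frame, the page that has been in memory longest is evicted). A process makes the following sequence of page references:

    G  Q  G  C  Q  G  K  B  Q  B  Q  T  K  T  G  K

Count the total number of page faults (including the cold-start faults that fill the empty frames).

7

G → fault, frames [G]
Q → fault, frames [G, Q]
G → hit
C → fault, frames [G, Q, C]
Q → hit
G → hit
K → fault, frames [G, Q, C, K]
B → fault, frames [G, Q, C, K, B]
Q → hit
B → hit
Q → hit
T → fault, evict G, frames [Q, C, K, B, T]
K → hit
T → hit
G → fault, evict Q, frames [C, K, B, T, G]
K → hit
Page faults: 7.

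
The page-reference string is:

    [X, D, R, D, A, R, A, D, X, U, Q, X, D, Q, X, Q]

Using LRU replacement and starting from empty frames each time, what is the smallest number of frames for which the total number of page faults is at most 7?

f=1: 16 faults
f=2: 13 faults
f=3: 8 faults
f=4: 6 faults
f=5: 6 faults
f=6: 6 faults
Smallest f with faults ≤ 7 is 4.

4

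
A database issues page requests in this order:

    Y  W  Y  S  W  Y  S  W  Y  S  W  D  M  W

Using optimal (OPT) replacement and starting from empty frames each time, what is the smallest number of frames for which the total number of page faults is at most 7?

3

f=1: 14 faults
f=2: 8 faults
f=3: 5 faults
f=4: 5 faults
f=5: 5 faults
Smallest f with faults ≤ 7 is 3.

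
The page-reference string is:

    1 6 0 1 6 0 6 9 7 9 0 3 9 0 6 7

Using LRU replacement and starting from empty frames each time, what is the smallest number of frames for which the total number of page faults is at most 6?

f=1: 16 faults
f=2: 14 faults
f=3: 9 faults
f=4: 8 faults
f=5: 6 faults
f=6: 6 faults
Smallest f with faults ≤ 6 is 5.

5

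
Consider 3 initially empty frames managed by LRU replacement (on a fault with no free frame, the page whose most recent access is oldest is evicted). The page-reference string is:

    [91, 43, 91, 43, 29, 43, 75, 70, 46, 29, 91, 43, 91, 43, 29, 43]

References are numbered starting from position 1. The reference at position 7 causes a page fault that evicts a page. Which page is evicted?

pos 1: 91 -> fault, frames (91)
pos 2: 43 -> fault, frames (91 43)
pos 3: 91 -> hit
pos 4: 43 -> hit
pos 5: 29 -> fault, frames (91 43 29)
pos 6: 43 -> hit
pos 7: 75 -> fault, evict 91, frames (29 43 75)
At position 7, page 91 is evicted.

91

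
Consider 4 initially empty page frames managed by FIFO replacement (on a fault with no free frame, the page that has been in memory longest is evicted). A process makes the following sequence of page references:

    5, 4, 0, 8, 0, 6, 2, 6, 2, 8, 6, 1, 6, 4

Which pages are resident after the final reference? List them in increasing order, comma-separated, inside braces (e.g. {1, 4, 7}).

5 -> fault, frames {5}
4 -> fault, frames {5,4}
0 -> fault, frames {5,4,0}
8 -> fault, frames {5,4,0,8}
0 -> hit
6 -> fault, evict 5, frames {4,0,8,6}
2 -> fault, evict 4, frames {0,8,6,2}
6 -> hit
2 -> hit
8 -> hit
6 -> hit
1 -> fault, evict 0, frames {8,6,2,1}
6 -> hit
4 -> fault, evict 8, frames {6,2,1,4}

{1, 2, 4, 6}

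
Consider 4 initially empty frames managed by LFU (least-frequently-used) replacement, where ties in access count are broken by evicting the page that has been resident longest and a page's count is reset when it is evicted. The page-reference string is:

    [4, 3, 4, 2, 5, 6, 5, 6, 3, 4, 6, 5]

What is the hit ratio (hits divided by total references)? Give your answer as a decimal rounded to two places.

0.50

4 -> fault, frames {4}
3 -> fault, frames {4,3}
4 -> hit
2 -> fault, frames {4,3,2}
5 -> fault, frames {4,3,2,5}
6 -> fault, evict 3, frames {4,2,5,6}
5 -> hit
6 -> hit
3 -> fault, evict 2, frames {4,5,6,3}
4 -> hit
6 -> hit
5 -> hit
Hits: 6 of 12 references → 6/12 = 0.5000.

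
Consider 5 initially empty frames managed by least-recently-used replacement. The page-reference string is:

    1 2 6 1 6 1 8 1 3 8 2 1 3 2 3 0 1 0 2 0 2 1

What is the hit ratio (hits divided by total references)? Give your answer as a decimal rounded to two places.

1: fault, frames (1)
2: fault, frames (1 2)
6: fault, frames (1 2 6)
1: hit
6: hit
1: hit
8: fault, frames (2 6 1 8)
1: hit
3: fault, frames (2 6 8 1 3)
8: hit
2: hit
1: hit
3: hit
2: hit
3: hit
0: fault, evict 6, frames (8 1 2 3 0)
1: hit
0: hit
2: hit
0: hit
2: hit
1: hit
Hits: 16 of 22 references → 16/22 = 0.7273.

0.73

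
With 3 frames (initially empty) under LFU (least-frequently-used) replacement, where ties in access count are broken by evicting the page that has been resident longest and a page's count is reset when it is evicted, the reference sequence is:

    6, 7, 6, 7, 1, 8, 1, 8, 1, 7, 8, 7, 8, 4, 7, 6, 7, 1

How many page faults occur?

11

6 -> fault, frames [6]
7 -> fault, frames [6, 7]
6 -> hit
7 -> hit
1 -> fault, frames [6, 7, 1]
8 -> fault, evict 1, frames [6, 7, 8]
1 -> fault, evict 8, frames [6, 7, 1]
8 -> fault, evict 1, frames [6, 7, 8]
1 -> fault, evict 8, frames [6, 7, 1]
7 -> hit
8 -> fault, evict 1, frames [6, 7, 8]
7 -> hit
8 -> hit
4 -> fault, evict 6, frames [7, 8, 4]
7 -> hit
6 -> fault, evict 4, frames [7, 8, 6]
7 -> hit
1 -> fault, evict 6, frames [7, 8, 1]
Page faults: 11.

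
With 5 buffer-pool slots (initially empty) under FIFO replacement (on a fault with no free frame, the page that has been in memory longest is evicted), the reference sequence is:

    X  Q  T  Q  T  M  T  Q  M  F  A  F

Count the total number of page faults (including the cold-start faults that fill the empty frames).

X -> fault, frames (X)
Q -> fault, frames (X Q)
T -> fault, frames (X Q T)
Q -> hit
T -> hit
M -> fault, frames (X Q T M)
T -> hit
Q -> hit
M -> hit
F -> fault, frames (X Q T M F)
A -> fault, evict X, frames (Q T M F A)
F -> hit
Page faults: 6.

6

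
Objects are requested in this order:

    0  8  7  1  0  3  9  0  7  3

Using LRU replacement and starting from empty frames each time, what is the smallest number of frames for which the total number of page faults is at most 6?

5

f=1: 10 faults
f=2: 10 faults
f=3: 9 faults
f=4: 7 faults
f=5: 6 faults
f=6: 6 faults
Smallest f with faults ≤ 6 is 5.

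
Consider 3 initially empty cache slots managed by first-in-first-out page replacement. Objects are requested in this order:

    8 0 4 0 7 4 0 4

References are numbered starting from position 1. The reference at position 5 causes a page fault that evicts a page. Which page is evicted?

8

pos 1: 8 → miss, frames {8}
pos 2: 0 → miss, frames {8,0}
pos 3: 4 → miss, frames {8,0,4}
pos 4: 0 → hit
pos 5: 7 → miss, evict 8, frames {0,4,7}
At position 5, page 8 is evicted.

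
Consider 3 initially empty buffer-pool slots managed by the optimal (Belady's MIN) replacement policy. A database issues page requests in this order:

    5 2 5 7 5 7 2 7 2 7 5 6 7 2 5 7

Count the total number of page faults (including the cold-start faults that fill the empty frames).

5 → fault, frames (5)
2 → fault, frames (5 2)
5 → hit
7 → fault, frames (5 2 7)
5 → hit
7 → hit
2 → hit
7 → hit
2 → hit
7 → hit
5 → hit
6 → fault, evict 5, frames (2 7 6)
7 → hit
2 → hit
5 → fault, evict 6, frames (2 7 5)
7 → hit
Page faults: 5.

5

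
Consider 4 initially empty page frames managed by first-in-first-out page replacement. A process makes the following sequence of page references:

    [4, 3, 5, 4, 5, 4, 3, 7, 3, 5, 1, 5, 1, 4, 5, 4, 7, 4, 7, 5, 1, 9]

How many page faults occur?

7

4 -> miss, frames {4}
3 -> miss, frames {4,3}
5 -> miss, frames {4,3,5}
4 -> hit
5 -> hit
4 -> hit
3 -> hit
7 -> miss, frames {4,3,5,7}
3 -> hit
5 -> hit
1 -> miss, evict 4, frames {3,5,7,1}
5 -> hit
1 -> hit
4 -> miss, evict 3, frames {5,7,1,4}
5 -> hit
4 -> hit
7 -> hit
4 -> hit
7 -> hit
5 -> hit
1 -> hit
9 -> miss, evict 5, frames {7,1,4,9}
Page faults: 7.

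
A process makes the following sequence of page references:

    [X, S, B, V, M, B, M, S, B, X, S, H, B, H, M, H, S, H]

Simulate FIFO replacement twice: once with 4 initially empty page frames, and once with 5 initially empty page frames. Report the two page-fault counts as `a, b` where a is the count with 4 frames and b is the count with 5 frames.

10, 6

4 frames: F F F F F . . . . F F F F . F . . . → 10 faults.
5 frames: F F F F F . . . . . . F . . . . . . → 6 faults.
6 < 10: adding a frame reduced faults, as is typical.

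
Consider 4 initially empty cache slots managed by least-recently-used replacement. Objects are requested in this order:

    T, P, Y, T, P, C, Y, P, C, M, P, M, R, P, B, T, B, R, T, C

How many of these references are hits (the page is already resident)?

T → fault, frames [T]
P → fault, frames [T, P]
Y → fault, frames [T, P, Y]
T → hit
P → hit
C → fault, frames [Y, T, P, C]
Y → hit
P → hit
C → hit
M → fault, evict T, frames [Y, P, C, M]
P → hit
M → hit
R → fault, evict Y, frames [C, P, M, R]
P → hit
B → fault, evict C, frames [M, R, P, B]
T → fault, evict M, frames [R, P, B, T]
B → hit
R → hit
T → hit
C → fault, evict P, frames [B, R, T, C]
Hits: 11.

11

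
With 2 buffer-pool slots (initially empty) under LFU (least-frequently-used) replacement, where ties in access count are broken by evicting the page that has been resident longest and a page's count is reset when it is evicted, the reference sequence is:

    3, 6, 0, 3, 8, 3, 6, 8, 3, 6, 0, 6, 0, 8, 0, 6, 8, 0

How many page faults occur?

16

3 -> miss, frames {3}
6 -> miss, frames {3,6}
0 -> miss, evict 3, frames {6,0}
3 -> miss, evict 6, frames {0,3}
8 -> miss, evict 0, frames {3,8}
3 -> hit
6 -> miss, evict 8, frames {3,6}
8 -> miss, evict 6, frames {3,8}
3 -> hit
6 -> miss, evict 8, frames {3,6}
0 -> miss, evict 6, frames {3,0}
6 -> miss, evict 0, frames {3,6}
0 -> miss, evict 6, frames {3,0}
8 -> miss, evict 0, frames {3,8}
0 -> miss, evict 8, frames {3,0}
6 -> miss, evict 0, frames {3,6}
8 -> miss, evict 6, frames {3,8}
0 -> miss, evict 8, frames {3,0}
Page faults: 16.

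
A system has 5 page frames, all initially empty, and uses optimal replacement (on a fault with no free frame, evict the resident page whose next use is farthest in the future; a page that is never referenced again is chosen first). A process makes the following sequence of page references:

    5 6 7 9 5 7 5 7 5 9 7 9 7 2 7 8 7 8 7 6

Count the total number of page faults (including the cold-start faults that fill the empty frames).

5: fault, frames (5)
6: fault, frames (5 6)
7: fault, frames (5 6 7)
9: fault, frames (5 6 7 9)
5: hit
7: hit
5: hit
7: hit
5: hit
9: hit
7: hit
9: hit
7: hit
2: fault, frames (5 6 7 9 2)
7: hit
8: fault, evict 2, frames (5 6 7 9 8)
7: hit
8: hit
7: hit
6: hit
Page faults: 6.

6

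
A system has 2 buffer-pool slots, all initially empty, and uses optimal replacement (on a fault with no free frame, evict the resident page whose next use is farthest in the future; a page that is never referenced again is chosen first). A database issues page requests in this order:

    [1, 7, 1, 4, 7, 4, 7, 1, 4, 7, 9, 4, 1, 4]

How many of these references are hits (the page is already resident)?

1 -> fault, frames {1}
7 -> fault, frames {1,7}
1 -> hit
4 -> fault, evict 1, frames {7,4}
7 -> hit
4 -> hit
7 -> hit
1 -> fault, evict 7, frames {4,1}
4 -> hit
7 -> fault, evict 1, frames {4,7}
9 -> fault, evict 7, frames {4,9}
4 -> hit
1 -> fault, evict 9, frames {4,1}
4 -> hit
Hits: 7.

7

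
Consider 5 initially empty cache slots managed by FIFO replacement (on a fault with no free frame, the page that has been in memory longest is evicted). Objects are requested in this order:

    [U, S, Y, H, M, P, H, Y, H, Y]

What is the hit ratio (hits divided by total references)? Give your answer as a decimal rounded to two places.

0.40

U: miss, frames (U)
S: miss, frames (U S)
Y: miss, frames (U S Y)
H: miss, frames (U S Y H)
M: miss, frames (U S Y H M)
P: miss, evict U, frames (S Y H M P)
H: hit
Y: hit
H: hit
Y: hit
Hits: 4 of 10 references → 4/10 = 0.4000.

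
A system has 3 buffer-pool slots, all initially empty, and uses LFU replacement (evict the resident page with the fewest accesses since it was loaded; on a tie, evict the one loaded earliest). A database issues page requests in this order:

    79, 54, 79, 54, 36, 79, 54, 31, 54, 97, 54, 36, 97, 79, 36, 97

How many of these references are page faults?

9

79: fault, frames {79}
54: fault, frames {79,54}
79: hit
54: hit
36: fault, frames {79,54,36}
79: hit
54: hit
31: fault, evict 36, frames {79,54,31}
54: hit
97: fault, evict 31, frames {79,54,97}
54: hit
36: fault, evict 97, frames {79,54,36}
97: fault, evict 36, frames {79,54,97}
79: hit
36: fault, evict 97, frames {79,54,36}
97: fault, evict 36, frames {79,54,97}
Page faults: 9.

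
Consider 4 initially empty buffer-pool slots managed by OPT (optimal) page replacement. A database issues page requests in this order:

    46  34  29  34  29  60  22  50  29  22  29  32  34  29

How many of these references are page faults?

7

46: fault, frames (46)
34: fault, frames (46 34)
29: fault, frames (46 34 29)
34: hit
29: hit
60: fault, frames (46 34 29 60)
22: fault, evict 60, frames (46 34 29 22)
50: fault, evict 46, frames (34 29 22 50)
29: hit
22: hit
29: hit
32: fault, evict 50, frames (34 29 22 32)
34: hit
29: hit
Page faults: 7.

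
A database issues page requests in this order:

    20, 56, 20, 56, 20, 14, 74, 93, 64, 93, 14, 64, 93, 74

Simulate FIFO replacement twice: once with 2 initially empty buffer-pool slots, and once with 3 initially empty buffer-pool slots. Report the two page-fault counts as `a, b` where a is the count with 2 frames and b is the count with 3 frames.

9, 8

2 frames: F F . . . F F F F . F . F F → 9 faults.
3 frames: F F . . . F F F F . F . . F → 8 faults.
8 < 9: adding a frame reduced faults, as is typical.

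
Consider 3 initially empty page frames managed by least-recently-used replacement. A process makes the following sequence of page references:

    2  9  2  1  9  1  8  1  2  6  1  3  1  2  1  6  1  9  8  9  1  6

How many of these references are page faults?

2 -> fault, frames [2]
9 -> fault, frames [2, 9]
2 -> hit
1 -> fault, frames [9, 2, 1]
9 -> hit
1 -> hit
8 -> fault, evict 2, frames [9, 1, 8]
1 -> hit
2 -> fault, evict 9, frames [8, 1, 2]
6 -> fault, evict 8, frames [1, 2, 6]
1 -> hit
3 -> fault, evict 2, frames [6, 1, 3]
1 -> hit
2 -> fault, evict 6, frames [3, 1, 2]
1 -> hit
6 -> fault, evict 3, frames [2, 1, 6]
1 -> hit
9 -> fault, evict 2, frames [6, 1, 9]
8 -> fault, evict 6, frames [1, 9, 8]
9 -> hit
1 -> hit
6 -> fault, evict 8, frames [9, 1, 6]
Page faults: 12.

12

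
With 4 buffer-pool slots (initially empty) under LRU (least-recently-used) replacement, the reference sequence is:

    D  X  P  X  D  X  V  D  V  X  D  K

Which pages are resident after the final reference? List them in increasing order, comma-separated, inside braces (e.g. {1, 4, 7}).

D -> miss, frames (D)
X -> miss, frames (D X)
P -> miss, frames (D X P)
X -> hit
D -> hit
X -> hit
V -> miss, frames (P D X V)
D -> hit
V -> hit
X -> hit
D -> hit
K -> miss, evict P, frames (V X D K)

{D, K, V, X}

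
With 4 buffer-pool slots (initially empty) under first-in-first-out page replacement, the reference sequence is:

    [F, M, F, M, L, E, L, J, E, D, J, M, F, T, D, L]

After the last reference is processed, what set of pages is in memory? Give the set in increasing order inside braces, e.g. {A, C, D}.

{F, L, M, T}

F -> fault, frames {F}
M -> fault, frames {F,M}
F -> hit
M -> hit
L -> fault, frames {F,M,L}
E -> fault, frames {F,M,L,E}
L -> hit
J -> fault, evict F, frames {M,L,E,J}
E -> hit
D -> fault, evict M, frames {L,E,J,D}
J -> hit
M -> fault, evict L, frames {E,J,D,M}
F -> fault, evict E, frames {J,D,M,F}
T -> fault, evict J, frames {D,M,F,T}
D -> hit
L -> fault, evict D, frames {M,F,T,L}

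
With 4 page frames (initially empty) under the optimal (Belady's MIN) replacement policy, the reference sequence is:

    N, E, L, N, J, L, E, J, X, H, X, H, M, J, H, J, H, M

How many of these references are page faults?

7

N: miss, frames {N}
E: miss, frames {N,E}
L: miss, frames {N,E,L}
N: hit
J: miss, frames {N,E,L,J}
L: hit
E: hit
J: hit
X: miss, evict L, frames {N,E,J,X}
H: miss, evict E, frames {N,J,X,H}
X: hit
H: hit
M: miss, evict X, frames {N,J,H,M}
J: hit
H: hit
J: hit
H: hit
M: hit
Page faults: 7.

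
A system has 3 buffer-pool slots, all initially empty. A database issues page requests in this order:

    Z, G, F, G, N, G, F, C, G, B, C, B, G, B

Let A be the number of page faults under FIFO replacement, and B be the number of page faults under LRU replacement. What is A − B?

1

Under FIFO: F F F . F . . F F F . . . . → 7 faults.
Under LRU: F F F . F . . F . F . . . . → 6 faults.
A − B = 7 − 6 = 1.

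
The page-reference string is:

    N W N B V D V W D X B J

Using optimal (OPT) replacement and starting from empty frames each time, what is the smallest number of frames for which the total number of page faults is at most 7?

f=1: 12 faults
f=2: 9 faults
f=3: 8 faults
f=4: 7 faults
f=5: 7 faults
f=6: 7 faults
f=7: 7 faults
Smallest f with faults ≤ 7 is 4.

4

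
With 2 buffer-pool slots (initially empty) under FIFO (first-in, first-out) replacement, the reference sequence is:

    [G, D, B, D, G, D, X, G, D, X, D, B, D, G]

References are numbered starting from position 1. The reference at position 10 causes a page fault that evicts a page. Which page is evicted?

pos 1: G → miss, frames {G}
pos 2: D → miss, frames {G,D}
pos 3: B → miss, evict G, frames {D,B}
pos 4: D → hit
pos 5: G → miss, evict D, frames {B,G}
pos 6: D → miss, evict B, frames {G,D}
pos 7: X → miss, evict G, frames {D,X}
pos 8: G → miss, evict D, frames {X,G}
pos 9: D → miss, evict X, frames {G,D}
pos 10: X → miss, evict G, frames {D,X}
At position 10, page G is evicted.

G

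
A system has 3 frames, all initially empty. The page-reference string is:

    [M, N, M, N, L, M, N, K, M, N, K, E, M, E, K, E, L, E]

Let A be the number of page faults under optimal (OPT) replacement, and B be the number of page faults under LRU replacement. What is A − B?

Under OPT: F F . . F . . F . . . F . . . . F . → 6 faults.
Under LRU: F F . . F . . F . . . F F . . . F . → 7 faults.
A − B = 6 − 7 = -1.

-1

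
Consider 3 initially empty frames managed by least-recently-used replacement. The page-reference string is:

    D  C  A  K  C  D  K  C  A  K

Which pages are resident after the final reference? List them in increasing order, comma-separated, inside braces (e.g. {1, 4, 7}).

{A, C, K}

D: fault, frames (D)
C: fault, frames (D C)
A: fault, frames (D C A)
K: fault, evict D, frames (C A K)
C: hit
D: fault, evict A, frames (K C D)
K: hit
C: hit
A: fault, evict D, frames (K C A)
K: hit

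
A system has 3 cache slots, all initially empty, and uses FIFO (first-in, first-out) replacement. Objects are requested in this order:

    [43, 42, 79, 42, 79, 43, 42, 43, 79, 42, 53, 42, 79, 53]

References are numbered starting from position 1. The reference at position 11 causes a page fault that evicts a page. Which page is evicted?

pos 1: 43 -> miss, frames [43]
pos 2: 42 -> miss, frames [43, 42]
pos 3: 79 -> miss, frames [43, 42, 79]
pos 4: 42 -> hit
pos 5: 79 -> hit
pos 6: 43 -> hit
pos 7: 42 -> hit
pos 8: 43 -> hit
pos 9: 79 -> hit
pos 10: 42 -> hit
pos 11: 53 -> miss, evict 43, frames [42, 79, 53]
At position 11, page 43 is evicted.

43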